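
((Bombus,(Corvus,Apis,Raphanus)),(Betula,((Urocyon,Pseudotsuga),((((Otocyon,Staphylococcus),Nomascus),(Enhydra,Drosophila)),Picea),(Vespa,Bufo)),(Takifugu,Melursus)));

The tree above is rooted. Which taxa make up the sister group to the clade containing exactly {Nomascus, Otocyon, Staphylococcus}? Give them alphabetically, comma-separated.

The clade containing exactly {Nomascus, Otocyon, Staphylococcus} attaches to the tree at the node subtending (((Otocyon,Staphylococcus),Nomascus),(Enhydra,Drosophila)).
The other lineage descending from that same node — the sister group — is (Enhydra,Drosophila); its 2 tips in alphabetical order are the answer.

Drosophila, Enhydra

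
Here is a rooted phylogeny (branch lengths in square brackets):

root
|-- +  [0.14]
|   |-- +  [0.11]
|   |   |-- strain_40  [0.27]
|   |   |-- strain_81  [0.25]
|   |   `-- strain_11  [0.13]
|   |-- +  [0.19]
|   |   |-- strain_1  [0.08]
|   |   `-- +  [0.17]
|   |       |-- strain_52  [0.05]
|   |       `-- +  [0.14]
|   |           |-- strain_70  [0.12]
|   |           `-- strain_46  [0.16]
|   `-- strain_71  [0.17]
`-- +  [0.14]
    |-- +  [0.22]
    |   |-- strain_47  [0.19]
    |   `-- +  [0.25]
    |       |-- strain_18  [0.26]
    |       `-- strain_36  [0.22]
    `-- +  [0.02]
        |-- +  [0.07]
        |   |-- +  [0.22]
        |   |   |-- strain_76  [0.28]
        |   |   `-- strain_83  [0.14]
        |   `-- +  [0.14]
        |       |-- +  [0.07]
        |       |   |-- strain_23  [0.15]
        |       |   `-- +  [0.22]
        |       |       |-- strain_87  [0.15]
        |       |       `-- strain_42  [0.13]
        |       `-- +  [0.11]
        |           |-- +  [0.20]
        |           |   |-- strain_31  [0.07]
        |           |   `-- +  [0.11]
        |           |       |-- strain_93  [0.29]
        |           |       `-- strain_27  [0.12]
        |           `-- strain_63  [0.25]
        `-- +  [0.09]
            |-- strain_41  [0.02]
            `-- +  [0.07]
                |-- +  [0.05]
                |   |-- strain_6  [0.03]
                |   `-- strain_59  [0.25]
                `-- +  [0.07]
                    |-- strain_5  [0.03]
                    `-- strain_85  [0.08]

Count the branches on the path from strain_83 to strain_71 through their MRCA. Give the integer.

The MRCA of strain_83 and strain_71 is the root of the tree.
From strain_83 up to that node: 5 branches. From strain_71 up to the same node: 2 branches. Total: 5 + 2 = 7.

7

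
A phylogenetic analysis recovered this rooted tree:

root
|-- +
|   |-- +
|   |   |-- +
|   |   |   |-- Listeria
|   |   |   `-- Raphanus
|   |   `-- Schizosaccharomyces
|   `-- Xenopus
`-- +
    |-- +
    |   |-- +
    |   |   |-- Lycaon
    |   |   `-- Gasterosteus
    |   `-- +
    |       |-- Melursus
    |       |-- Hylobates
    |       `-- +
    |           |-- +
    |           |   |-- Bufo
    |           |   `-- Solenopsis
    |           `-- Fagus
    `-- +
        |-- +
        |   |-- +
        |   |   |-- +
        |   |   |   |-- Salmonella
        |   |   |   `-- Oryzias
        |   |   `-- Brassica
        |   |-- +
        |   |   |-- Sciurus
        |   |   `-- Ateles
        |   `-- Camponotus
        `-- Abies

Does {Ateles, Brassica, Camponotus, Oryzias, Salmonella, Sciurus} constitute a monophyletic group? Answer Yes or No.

Yes

The most recent common ancestor of these taxa subtends (((Salmonella,Oryzias),Brassica),(Sciurus,Ateles),Camponotus).
That clade has exactly 6 tips — every listed taxon and nothing else — so the group is monophyletic.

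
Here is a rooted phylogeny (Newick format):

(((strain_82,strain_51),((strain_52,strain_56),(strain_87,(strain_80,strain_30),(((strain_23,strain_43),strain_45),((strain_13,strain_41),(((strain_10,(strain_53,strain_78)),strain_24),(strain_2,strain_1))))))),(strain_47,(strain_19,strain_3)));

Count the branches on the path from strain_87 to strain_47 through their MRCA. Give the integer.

The MRCA of strain_87 and strain_47 is the root of the tree.
From strain_87 up to that node: 4 branches. From strain_47 up to the same node: 2 branches. Total: 4 + 2 = 6.

6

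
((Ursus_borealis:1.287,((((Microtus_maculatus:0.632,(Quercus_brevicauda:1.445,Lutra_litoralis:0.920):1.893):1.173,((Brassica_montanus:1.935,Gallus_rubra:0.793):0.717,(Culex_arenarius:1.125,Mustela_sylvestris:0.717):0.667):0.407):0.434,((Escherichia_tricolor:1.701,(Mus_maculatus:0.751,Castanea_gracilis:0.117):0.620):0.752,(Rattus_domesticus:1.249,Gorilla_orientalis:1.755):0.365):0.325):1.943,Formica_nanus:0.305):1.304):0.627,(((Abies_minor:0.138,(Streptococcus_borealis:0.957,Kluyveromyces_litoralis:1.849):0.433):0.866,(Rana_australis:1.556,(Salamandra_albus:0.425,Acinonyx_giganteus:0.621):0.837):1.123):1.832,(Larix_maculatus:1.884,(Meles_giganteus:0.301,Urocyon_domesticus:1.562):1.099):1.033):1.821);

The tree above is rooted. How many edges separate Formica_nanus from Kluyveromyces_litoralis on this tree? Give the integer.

8

The MRCA of Formica_nanus and Kluyveromyces_litoralis is the root of the tree.
From Formica_nanus up to that node: 3 branches. From Kluyveromyces_litoralis up to the same node: 5 branches. Total: 3 + 5 = 8.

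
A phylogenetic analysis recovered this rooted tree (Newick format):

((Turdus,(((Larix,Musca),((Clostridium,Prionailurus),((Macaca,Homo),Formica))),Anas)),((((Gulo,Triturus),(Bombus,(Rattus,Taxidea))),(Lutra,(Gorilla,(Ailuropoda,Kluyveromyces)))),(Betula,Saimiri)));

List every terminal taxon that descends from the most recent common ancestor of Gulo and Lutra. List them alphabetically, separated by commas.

Tracing Gulo: it sits inside (Gulo,Triturus).
Tracing Lutra: it sits inside (Lutra,(Gorilla,(Ailuropoda,Kluyveromyces))).
The smallest clade enclosing both is (((Gulo,Triturus),(Bombus,(Rattus,Taxidea))),(Lutra,(Gorilla,(Ailuropoda,Kluyveromyces)))); the answer is its 9 terminal taxa in alphabetical order.

Ailuropoda, Bombus, Gorilla, Gulo, Kluyveromyces, Lutra, Rattus, Taxidea, Triturus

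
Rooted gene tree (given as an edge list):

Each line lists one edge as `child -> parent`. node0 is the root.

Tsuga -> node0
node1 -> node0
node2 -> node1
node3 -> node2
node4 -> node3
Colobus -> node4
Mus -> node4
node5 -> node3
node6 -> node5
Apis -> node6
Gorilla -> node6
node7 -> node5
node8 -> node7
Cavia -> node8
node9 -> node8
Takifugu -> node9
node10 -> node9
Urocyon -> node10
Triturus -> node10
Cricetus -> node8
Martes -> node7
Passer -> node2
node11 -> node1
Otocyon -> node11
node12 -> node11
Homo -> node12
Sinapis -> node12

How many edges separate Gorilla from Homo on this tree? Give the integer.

8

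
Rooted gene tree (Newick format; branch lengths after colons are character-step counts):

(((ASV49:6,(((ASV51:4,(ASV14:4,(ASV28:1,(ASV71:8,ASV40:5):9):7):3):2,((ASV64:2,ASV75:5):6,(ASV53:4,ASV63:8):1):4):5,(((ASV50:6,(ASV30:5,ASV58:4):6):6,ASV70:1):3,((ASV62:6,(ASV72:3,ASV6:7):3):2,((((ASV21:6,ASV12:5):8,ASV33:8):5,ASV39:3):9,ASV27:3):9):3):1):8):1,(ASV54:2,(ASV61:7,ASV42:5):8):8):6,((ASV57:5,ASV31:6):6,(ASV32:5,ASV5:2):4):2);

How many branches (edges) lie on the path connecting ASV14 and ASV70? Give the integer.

7

The MRCA of ASV14 and ASV70 is the node subtending (((ASV51,(ASV14,(ASV28,(ASV71,ASV40)))),((ASV64,ASV75),(ASV53,ASV63))),(((ASV50,(ASV30,ASV58)),ASV70),((ASV62,(ASV72,ASV6)),((((ASV21,ASV12),ASV33),ASV39),ASV27)))).
From ASV14 up to that node: 4 branches. From ASV70 up to the same node: 3 branches. Total: 4 + 3 = 7.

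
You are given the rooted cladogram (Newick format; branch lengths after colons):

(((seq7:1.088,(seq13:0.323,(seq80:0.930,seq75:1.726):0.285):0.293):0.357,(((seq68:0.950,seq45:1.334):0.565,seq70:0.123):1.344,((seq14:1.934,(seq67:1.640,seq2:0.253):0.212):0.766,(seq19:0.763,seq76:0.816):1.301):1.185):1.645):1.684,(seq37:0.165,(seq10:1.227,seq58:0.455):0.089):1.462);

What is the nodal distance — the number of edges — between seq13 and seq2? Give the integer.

8

The MRCA of seq13 and seq2 is the node subtending ((seq7,(seq13,(seq80,seq75))),(((seq68,seq45),seq70),((seq14,(seq67,seq2)),(seq19,seq76)))).
From seq13 up to that node: 3 branches. From seq2 up to the same node: 5 branches. Total: 3 + 5 = 8.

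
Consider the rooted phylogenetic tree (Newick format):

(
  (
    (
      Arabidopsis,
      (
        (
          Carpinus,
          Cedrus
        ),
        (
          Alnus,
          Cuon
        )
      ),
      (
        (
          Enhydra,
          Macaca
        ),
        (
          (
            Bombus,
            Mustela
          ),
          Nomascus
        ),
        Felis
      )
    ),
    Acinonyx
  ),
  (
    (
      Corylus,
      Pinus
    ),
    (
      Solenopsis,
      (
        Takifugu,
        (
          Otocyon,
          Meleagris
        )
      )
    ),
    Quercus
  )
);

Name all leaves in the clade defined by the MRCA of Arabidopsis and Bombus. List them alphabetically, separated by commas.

Tracing Arabidopsis: it sits inside (Arabidopsis,((Carpinus,Cedrus),(Alnus,Cuon)),((Enhydra,Macaca),((Bombus,Mustela),Nomascus),Felis)).
Tracing Bombus: it sits inside (Bombus,Mustela).
The smallest clade enclosing both is (Arabidopsis,((Carpinus,Cedrus),(Alnus,Cuon)),((Enhydra,Macaca),((Bombus,Mustela),Nomascus),Felis)); the answer is its 11 terminal taxa in alphabetical order.

Alnus, Arabidopsis, Bombus, Carpinus, Cedrus, Cuon, Enhydra, Felis, Macaca, Mustela, Nomascus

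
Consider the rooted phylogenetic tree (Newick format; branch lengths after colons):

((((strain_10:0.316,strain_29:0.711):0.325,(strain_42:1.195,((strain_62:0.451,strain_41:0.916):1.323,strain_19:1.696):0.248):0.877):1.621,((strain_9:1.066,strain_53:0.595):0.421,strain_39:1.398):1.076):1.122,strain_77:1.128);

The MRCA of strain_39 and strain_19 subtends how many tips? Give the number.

9

The MRCA of strain_39 and strain_19 is the node subtending (((strain_10,strain_29),(strain_42,((strain_62,strain_41),strain_19))),((strain_9,strain_53),strain_39)).
That clade contains 9 terminal taxa: strain_10, strain_19, strain_29, strain_39, strain_41, strain_42, strain_53, strain_62, strain_9.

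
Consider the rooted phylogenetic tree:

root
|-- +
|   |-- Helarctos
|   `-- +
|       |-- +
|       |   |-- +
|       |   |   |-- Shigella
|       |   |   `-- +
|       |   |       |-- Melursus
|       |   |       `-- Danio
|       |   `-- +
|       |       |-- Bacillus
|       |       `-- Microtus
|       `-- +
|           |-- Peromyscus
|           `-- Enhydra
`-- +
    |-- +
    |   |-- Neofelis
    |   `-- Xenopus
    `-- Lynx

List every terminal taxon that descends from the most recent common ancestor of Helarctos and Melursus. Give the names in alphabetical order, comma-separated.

Tracing Helarctos: it sits inside (Helarctos,(((Shigella,(Melursus,Danio)),(Bacillus,Microtus)),(Peromyscus,Enhydra))).
Tracing Melursus: it sits inside (Melursus,Danio).
The smallest clade enclosing both is (Helarctos,(((Shigella,(Melursus,Danio)),(Bacillus,Microtus)),(Peromyscus,Enhydra))); the answer is its 8 terminal taxa in alphabetical order.

Bacillus, Danio, Enhydra, Helarctos, Melursus, Microtus, Peromyscus, Shigella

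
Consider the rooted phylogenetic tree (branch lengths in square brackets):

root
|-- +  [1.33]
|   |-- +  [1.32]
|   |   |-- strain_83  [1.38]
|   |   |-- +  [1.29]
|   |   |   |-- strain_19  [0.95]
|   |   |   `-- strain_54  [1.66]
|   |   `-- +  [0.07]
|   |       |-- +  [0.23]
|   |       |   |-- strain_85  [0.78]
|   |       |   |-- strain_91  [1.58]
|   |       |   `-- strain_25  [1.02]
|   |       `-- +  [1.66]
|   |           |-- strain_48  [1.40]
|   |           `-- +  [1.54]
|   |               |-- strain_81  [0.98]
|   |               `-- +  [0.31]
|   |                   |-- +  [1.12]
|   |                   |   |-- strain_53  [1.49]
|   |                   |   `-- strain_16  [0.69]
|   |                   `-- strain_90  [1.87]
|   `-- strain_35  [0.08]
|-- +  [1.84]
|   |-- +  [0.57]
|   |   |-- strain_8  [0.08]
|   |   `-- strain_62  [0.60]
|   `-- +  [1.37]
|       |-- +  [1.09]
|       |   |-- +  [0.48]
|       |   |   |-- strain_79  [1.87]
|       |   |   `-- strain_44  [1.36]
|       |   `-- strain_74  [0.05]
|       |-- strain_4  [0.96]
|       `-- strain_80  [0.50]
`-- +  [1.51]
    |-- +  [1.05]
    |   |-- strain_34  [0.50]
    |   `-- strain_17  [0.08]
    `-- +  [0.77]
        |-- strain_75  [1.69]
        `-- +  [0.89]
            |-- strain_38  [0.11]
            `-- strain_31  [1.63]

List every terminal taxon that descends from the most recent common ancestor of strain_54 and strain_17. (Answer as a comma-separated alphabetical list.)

strain_16, strain_17, strain_19, strain_25, strain_31, strain_34, strain_35, strain_38, strain_4, strain_44, strain_48, strain_53, strain_54, strain_62, strain_74, strain_75, strain_79, strain_8, strain_80, strain_81, strain_83, strain_85, strain_90, strain_91

Tracing strain_54: it sits inside (strain_19,strain_54).
Tracing strain_17: it sits inside (strain_34,strain_17).
The smallest clade enclosing both is the whole tree (their MRCA is the root), so the answer is all 24 tips in alphabetical order.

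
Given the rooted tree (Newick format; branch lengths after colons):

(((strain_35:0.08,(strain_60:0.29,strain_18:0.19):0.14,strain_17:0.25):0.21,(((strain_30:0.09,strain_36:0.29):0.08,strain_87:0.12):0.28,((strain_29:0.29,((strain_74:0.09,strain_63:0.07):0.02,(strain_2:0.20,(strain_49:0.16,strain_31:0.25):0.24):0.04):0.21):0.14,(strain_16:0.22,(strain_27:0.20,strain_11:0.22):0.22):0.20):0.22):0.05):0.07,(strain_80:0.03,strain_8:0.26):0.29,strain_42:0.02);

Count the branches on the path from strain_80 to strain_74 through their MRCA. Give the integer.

The MRCA of strain_80 and strain_74 is the root of the tree.
From strain_80 up to that node: 2 branches. From strain_74 up to the same node: 7 branches. Total: 2 + 7 = 9.

9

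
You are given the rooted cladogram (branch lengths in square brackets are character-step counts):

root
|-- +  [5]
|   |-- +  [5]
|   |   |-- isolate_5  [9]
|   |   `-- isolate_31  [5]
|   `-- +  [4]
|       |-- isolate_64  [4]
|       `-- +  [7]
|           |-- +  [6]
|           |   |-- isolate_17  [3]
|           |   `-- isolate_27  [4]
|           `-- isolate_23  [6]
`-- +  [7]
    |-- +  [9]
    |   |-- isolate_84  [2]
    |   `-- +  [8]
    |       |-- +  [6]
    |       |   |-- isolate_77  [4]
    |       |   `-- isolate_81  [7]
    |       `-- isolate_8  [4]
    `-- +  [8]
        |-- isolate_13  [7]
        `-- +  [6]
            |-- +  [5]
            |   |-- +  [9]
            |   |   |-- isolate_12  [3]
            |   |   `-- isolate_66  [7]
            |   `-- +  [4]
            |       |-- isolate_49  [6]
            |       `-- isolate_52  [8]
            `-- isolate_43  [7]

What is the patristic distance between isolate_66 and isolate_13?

34

The path runs isolate_66 → … → MRCA → … → isolate_13; the MRCA is the node subtending (isolate_13,(((isolate_12,isolate_66),(isolate_49,isolate_52)),isolate_43)).
Branch lengths along that path: 7 + 9 + 5 + 6 + 7 = 34.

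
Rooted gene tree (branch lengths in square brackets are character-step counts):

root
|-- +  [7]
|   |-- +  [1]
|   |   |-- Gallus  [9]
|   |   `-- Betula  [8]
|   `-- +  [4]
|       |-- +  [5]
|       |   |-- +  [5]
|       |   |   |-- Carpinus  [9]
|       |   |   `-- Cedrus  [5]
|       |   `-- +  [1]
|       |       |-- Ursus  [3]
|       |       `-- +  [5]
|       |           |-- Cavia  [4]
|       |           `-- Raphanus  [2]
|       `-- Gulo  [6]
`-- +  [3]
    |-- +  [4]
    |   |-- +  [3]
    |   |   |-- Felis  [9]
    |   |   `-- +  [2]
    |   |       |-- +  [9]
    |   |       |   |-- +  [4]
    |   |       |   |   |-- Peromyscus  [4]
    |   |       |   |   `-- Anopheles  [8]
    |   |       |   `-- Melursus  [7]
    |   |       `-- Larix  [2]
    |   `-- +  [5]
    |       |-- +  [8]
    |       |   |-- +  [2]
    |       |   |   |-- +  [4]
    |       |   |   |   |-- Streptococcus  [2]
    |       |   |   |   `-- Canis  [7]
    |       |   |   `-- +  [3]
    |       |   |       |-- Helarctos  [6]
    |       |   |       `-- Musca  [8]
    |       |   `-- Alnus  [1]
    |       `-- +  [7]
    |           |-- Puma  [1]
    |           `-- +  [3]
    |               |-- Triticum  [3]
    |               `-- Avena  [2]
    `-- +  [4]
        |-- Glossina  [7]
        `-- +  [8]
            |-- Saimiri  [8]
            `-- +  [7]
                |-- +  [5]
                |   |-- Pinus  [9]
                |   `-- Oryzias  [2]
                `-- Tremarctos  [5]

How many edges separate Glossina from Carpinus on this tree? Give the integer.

8

The MRCA of Glossina and Carpinus is the root of the tree.
From Glossina up to that node: 3 branches. From Carpinus up to the same node: 5 branches. Total: 3 + 5 = 8.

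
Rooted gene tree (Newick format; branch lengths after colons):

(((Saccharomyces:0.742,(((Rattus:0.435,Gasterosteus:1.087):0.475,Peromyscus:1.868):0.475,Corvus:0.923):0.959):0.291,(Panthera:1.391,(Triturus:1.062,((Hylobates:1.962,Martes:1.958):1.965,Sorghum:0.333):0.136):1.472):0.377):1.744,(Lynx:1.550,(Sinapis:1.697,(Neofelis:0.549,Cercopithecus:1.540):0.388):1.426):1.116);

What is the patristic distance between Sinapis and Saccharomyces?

The path runs Sinapis → … → MRCA → … → Saccharomyces; the MRCA is the root of the tree.
Branch lengths along that path: 1.697 + 1.426 + 1.116 + 1.744 + 0.291 + 0.742 = 7.016.

7.016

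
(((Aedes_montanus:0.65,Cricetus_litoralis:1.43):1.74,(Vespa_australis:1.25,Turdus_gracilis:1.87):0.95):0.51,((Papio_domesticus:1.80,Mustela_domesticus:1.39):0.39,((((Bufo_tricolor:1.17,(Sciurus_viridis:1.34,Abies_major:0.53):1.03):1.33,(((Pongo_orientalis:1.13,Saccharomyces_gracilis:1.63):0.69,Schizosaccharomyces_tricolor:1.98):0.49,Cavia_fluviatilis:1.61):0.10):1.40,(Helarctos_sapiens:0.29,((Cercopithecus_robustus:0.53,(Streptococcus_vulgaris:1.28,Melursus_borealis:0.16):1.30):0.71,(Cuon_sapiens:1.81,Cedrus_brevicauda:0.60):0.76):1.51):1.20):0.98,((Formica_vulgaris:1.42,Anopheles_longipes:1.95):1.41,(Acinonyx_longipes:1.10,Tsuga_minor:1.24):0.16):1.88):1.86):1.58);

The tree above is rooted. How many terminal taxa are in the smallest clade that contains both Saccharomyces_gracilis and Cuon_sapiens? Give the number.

The MRCA of Saccharomyces_gracilis and Cuon_sapiens is the node subtending (((Bufo_tricolor,(Sciurus_viridis,Abies_major)),(((Pongo_orientalis,Saccharomyces_gracilis),Schizosaccharomyces_tricolor),Cavia_fluviatilis)),(Helarctos_sapiens,((Cercopithecus_robustus,(Streptococcus_vulgaris,Melursus_borealis)),(Cuon_sapiens,Cedrus_brevicauda)))).
That clade contains 13 terminal taxa: Abies_major, Bufo_tricolor, Cavia_fluviatilis, Cedrus_brevicauda, Cercopithecus_robustus, Cuon_sapiens, Helarctos_sapiens, Melursus_borealis, Pongo_orientalis, Saccharomyces_gracilis, Schizosaccharomyces_tricolor, Sciurus_viridis, Streptococcus_vulgaris.

13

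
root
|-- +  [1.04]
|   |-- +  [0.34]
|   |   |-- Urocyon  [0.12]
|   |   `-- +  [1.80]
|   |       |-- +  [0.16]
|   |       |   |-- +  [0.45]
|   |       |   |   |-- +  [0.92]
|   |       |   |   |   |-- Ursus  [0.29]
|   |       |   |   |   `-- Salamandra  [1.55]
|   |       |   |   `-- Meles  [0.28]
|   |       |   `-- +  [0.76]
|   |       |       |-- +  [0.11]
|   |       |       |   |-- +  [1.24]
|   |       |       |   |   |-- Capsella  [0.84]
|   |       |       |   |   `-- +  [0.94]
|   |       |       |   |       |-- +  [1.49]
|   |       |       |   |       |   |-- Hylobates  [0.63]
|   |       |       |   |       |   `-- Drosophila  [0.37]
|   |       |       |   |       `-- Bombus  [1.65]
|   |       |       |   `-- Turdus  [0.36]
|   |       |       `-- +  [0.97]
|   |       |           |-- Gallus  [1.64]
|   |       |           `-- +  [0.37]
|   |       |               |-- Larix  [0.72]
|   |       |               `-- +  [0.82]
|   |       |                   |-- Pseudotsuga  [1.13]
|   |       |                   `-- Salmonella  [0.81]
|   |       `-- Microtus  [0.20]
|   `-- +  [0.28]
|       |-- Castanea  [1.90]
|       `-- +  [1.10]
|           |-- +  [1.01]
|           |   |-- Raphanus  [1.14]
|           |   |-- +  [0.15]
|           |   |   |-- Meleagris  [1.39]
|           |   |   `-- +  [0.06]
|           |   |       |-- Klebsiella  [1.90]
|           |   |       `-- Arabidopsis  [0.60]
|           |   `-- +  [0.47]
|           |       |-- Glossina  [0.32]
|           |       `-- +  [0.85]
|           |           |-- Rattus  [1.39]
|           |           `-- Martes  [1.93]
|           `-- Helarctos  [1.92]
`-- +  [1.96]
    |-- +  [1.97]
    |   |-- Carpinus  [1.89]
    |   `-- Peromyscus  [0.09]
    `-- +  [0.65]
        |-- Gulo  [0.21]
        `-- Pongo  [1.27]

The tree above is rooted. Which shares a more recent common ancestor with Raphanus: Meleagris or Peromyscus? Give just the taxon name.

Meleagris

The MRCA of Raphanus and Meleagris subtends (Raphanus,(Meleagris,(Klebsiella,Arabidopsis)),(Glossina,(Rattus,Martes))) (7 taxa).
The MRCA of Raphanus and Peromyscus is the root, subtending the entire tree (27 taxa).
The first is nested inside the second, so Raphanus shares a more recent common ancestor with Meleagris.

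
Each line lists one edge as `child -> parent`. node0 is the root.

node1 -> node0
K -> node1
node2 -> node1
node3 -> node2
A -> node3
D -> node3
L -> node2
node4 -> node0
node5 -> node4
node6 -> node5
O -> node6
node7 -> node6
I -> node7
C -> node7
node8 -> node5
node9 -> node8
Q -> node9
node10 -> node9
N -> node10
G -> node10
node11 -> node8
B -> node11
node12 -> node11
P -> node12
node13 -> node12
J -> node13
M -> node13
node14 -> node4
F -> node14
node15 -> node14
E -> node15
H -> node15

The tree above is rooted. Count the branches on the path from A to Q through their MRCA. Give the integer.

9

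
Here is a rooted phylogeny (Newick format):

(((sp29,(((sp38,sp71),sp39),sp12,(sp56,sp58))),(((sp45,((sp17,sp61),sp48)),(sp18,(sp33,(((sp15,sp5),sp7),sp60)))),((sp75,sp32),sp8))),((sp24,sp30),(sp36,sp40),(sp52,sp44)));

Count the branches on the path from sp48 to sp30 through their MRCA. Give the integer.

9

The MRCA of sp48 and sp30 is the root of the tree.
From sp48 up to that node: 6 branches. From sp30 up to the same node: 3 branches. Total: 6 + 3 = 9.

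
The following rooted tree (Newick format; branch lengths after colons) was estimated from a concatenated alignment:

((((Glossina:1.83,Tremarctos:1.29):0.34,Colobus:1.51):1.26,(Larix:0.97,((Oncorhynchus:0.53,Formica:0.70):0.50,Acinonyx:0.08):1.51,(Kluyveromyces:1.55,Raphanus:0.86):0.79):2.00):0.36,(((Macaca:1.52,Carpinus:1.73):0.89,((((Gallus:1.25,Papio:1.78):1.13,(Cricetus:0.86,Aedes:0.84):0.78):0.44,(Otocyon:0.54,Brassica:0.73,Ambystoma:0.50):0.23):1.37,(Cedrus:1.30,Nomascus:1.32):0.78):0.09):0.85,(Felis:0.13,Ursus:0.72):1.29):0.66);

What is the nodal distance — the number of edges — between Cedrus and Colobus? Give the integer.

8

The MRCA of Cedrus and Colobus is the root of the tree.
From Cedrus up to that node: 5 branches. From Colobus up to the same node: 3 branches. Total: 5 + 3 = 8.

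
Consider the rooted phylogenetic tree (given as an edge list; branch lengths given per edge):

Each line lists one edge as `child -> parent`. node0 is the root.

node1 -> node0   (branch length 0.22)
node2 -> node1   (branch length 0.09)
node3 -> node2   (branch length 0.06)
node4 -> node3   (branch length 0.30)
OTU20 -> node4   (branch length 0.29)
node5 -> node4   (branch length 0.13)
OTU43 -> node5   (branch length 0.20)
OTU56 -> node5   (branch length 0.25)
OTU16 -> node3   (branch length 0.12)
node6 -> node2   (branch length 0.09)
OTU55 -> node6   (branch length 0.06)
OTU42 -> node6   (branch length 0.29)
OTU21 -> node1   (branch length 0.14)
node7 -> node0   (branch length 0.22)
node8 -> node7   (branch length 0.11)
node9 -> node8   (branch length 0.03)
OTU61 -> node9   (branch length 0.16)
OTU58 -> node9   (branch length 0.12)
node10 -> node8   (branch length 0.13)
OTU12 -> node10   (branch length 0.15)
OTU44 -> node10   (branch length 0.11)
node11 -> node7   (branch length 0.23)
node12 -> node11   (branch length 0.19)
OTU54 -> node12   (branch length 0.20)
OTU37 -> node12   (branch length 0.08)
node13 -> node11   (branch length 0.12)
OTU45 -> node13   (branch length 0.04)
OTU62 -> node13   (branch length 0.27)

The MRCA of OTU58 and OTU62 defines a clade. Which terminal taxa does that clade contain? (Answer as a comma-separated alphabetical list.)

OTU12, OTU37, OTU44, OTU45, OTU54, OTU58, OTU61, OTU62

Tracing OTU58: it sits inside (OTU61,OTU58).
Tracing OTU62: it sits inside (OTU45,OTU62).
The smallest clade enclosing both is (((OTU61,OTU58),(OTU12,OTU44)),((OTU54,OTU37),(OTU45,OTU62))); the answer is its 8 terminal taxa in alphabetical order.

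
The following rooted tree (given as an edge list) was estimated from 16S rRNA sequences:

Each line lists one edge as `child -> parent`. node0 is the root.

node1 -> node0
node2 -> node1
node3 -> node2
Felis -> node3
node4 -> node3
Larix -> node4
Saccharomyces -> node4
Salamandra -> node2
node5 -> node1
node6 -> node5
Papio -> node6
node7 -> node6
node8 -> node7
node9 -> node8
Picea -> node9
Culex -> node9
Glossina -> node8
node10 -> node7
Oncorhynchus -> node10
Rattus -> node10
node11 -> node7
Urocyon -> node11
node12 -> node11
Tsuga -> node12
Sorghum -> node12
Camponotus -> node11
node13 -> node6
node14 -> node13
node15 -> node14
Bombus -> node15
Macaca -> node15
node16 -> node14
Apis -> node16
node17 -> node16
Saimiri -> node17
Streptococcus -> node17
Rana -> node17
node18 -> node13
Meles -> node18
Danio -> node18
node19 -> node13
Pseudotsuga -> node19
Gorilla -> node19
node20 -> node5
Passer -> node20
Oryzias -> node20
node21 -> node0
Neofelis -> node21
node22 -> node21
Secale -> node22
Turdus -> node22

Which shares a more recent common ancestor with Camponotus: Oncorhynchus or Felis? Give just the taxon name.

The MRCA of Camponotus and Oncorhynchus subtends (((Picea,Culex),Glossina),(Oncorhynchus,Rattus),(Urocyon,(Tsuga,Sorghum),Camponotus)) (9 taxa).
The MRCA of Camponotus and Felis subtends (((Felis,(Larix,Saccharomyces)),Salamandra),((Papio,(((Picea,Culex),Glossina),(Oncorhynchus,Rattus),(Urocyon,(Tsuga,Sorghum),Camponotus)),(((Bombus,Macaca),(Apis,(Saimiri,Streptococcus,Rana))),(Meles,Danio),(Pseudotsuga,Gorilla))),(Passer,Oryzias))) (26 taxa).
The first is nested inside the second, so Camponotus shares a more recent common ancestor with Oncorhynchus.

Oncorhynchus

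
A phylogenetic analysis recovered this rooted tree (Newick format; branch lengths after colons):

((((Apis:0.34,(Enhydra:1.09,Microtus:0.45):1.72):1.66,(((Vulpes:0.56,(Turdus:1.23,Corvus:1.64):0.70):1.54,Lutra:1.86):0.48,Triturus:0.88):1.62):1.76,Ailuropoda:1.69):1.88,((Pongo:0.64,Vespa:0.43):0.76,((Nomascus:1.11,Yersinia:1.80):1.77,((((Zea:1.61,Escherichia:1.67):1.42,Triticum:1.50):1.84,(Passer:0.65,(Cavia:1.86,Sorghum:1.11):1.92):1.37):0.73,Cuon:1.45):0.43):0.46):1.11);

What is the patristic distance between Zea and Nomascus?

The path runs Zea → … → MRCA → … → Nomascus; the MRCA is the node subtending ((Nomascus,Yersinia),((((Zea,Escherichia),Triticum),(Passer,(Cavia,Sorghum))),Cuon)).
Branch lengths along that path: 1.61 + 1.42 + 1.84 + 0.73 + 0.43 + 1.77 + 1.11 = 8.91.

8.91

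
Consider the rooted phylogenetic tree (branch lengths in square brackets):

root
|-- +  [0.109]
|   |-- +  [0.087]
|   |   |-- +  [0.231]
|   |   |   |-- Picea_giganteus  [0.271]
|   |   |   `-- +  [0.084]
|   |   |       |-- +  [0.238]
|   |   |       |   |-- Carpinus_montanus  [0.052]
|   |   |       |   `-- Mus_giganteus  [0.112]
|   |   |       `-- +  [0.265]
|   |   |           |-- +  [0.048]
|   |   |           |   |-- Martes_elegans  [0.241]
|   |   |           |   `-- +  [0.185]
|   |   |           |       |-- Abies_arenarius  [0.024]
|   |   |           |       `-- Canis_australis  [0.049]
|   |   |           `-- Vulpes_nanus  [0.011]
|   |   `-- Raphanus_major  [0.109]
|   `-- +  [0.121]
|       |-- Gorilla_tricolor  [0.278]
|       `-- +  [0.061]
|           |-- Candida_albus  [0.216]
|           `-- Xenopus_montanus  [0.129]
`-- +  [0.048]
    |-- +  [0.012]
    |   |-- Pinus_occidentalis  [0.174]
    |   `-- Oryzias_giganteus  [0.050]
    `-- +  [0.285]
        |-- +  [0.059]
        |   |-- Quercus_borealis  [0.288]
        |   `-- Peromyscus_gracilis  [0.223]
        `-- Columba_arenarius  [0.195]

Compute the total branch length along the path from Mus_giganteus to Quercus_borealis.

1.541

The path runs Mus_giganteus → … → MRCA → … → Quercus_borealis; the MRCA is the root of the tree.
Branch lengths along that path: 0.112 + 0.238 + 0.084 + 0.231 + 0.087 + 0.109 + 0.048 + 0.285 + 0.059 + 0.288 = 1.541.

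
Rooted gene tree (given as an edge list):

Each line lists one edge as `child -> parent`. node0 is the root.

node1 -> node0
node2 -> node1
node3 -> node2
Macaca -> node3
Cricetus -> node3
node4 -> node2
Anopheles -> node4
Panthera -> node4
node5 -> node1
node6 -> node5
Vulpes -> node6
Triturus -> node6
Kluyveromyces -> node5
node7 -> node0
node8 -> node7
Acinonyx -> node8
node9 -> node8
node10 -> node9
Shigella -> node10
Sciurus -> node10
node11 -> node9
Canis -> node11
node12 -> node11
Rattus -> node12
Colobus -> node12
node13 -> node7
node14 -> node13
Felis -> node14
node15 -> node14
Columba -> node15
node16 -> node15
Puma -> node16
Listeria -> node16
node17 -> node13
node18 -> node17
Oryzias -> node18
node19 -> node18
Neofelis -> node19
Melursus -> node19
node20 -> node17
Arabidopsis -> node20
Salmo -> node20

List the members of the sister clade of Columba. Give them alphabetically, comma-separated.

Columba attaches to the tree at the node subtending (Columba,(Puma,Listeria)).
The other lineage descending from that same node — the sister group — is (Puma,Listeria); its 2 tips in alphabetical order are the answer.

Listeria, Puma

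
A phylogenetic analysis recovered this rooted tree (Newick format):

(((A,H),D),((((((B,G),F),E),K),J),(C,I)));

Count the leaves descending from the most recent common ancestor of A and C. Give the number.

The MRCA of A and C is the root, so the clade is the entire tree.
That clade contains 11 terminal taxa: A, B, C, D, E, F, G, H, I, J, K.

11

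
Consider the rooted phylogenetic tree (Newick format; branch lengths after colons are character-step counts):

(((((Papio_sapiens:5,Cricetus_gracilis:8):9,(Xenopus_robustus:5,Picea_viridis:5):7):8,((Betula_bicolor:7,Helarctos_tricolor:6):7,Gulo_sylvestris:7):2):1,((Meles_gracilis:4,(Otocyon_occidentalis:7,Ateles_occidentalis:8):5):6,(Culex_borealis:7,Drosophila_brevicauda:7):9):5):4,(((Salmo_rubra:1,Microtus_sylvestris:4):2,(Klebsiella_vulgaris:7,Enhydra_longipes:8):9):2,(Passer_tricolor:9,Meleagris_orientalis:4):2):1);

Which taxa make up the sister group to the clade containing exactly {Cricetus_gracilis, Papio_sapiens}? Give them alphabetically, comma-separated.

The clade containing exactly {Cricetus_gracilis, Papio_sapiens} attaches to the tree at the node subtending ((Papio_sapiens,Cricetus_gracilis),(Xenopus_robustus,Picea_viridis)).
The other lineage descending from that same node — the sister group — is (Xenopus_robustus,Picea_viridis); its 2 tips in alphabetical order are the answer.

Picea_viridis, Xenopus_robustus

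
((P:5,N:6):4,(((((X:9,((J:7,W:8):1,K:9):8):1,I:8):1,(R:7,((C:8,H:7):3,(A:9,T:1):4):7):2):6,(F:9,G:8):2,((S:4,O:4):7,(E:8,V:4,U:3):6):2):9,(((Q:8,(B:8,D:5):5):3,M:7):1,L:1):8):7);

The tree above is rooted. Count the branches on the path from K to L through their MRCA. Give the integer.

The MRCA of K and L is the node subtending (((((X,((J,W),K)),I),(R,((C,H),(A,T)))),(F,G),((S,O),(E,V,U))),(((Q,(B,D)),M),L)).
From K up to that node: 6 branches. From L up to the same node: 2 branches. Total: 6 + 2 = 8.

8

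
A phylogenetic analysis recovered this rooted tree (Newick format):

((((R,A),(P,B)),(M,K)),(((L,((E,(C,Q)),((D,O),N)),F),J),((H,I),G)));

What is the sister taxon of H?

I

H attaches to the tree at the node subtending (H,I).
The other lineage descending from that same node — the sister group — is the single tip I.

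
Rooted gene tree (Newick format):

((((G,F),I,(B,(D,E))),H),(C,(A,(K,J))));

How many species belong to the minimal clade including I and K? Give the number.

The MRCA of I and K is the root, so the clade is the entire tree.
That clade contains 11 terminal taxa: A, B, C, D, E, F, G, H, I, J, K.

11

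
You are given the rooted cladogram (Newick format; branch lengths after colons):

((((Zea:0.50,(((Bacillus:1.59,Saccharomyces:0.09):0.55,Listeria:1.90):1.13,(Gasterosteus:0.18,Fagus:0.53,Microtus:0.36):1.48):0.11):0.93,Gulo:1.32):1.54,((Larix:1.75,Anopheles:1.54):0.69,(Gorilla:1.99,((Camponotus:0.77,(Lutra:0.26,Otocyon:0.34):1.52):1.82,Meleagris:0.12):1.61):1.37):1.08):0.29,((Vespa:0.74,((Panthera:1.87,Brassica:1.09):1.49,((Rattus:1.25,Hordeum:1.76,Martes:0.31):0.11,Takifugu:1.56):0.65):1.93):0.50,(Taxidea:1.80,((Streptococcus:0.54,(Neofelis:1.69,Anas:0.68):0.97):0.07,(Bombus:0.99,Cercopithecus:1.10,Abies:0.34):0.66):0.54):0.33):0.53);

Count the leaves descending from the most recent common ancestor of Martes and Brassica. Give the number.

6

The MRCA of Martes and Brassica is the node subtending ((Panthera,Brassica),((Rattus,Hordeum,Martes),Takifugu)).
That clade contains 6 terminal taxa: Brassica, Hordeum, Martes, Panthera, Rattus, Takifugu.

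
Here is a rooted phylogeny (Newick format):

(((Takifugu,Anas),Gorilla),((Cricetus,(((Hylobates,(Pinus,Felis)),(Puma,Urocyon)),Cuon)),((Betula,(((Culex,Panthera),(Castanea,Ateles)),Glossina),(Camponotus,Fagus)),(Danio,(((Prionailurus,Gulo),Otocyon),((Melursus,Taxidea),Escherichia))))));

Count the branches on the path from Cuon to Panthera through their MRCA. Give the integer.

The MRCA of Cuon and Panthera is the node subtending ((Cricetus,(((Hylobates,(Pinus,Felis)),(Puma,Urocyon)),Cuon)),((Betula,(((Culex,Panthera),(Castanea,Ateles)),Glossina),(Camponotus,Fagus)),(Danio,(((Prionailurus,Gulo),Otocyon),((Melursus,Taxidea),Escherichia))))).
From Cuon up to that node: 3 branches. From Panthera up to the same node: 6 branches. Total: 3 + 6 = 9.

9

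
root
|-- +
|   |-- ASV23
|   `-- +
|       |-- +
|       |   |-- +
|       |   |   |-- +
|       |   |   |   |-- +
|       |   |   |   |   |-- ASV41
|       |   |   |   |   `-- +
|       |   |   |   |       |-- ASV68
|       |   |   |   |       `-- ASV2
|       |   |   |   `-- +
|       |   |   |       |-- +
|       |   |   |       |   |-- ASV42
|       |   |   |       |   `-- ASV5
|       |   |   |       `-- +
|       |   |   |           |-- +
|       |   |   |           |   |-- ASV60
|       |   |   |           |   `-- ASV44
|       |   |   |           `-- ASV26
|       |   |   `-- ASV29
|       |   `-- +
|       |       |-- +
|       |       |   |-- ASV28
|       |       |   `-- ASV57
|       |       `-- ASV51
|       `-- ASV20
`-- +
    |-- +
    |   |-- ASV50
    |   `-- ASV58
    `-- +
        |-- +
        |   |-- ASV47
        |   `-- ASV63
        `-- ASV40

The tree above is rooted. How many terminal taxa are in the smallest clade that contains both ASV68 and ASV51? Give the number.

The MRCA of ASV68 and ASV51 is the node subtending ((((ASV41,(ASV68,ASV2)),((ASV42,ASV5),((ASV60,ASV44),ASV26))),ASV29),((ASV28,ASV57),ASV51)).
That clade contains 12 terminal taxa: ASV2, ASV26, ASV28, ASV29, ASV41, ASV42, ASV44, ASV5, ASV51, ASV57, ASV60, ASV68.

12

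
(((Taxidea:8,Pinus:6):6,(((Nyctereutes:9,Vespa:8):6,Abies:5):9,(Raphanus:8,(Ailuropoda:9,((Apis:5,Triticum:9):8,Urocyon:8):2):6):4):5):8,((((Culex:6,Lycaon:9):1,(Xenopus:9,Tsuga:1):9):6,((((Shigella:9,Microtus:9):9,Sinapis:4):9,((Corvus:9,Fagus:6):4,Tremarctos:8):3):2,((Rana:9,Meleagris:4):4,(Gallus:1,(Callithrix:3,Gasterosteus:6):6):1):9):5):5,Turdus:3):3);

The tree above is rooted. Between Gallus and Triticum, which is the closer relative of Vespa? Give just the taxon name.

The MRCA of Vespa and Triticum subtends (((Nyctereutes,Vespa),Abies),(Raphanus,(Ailuropoda,((Apis,Triticum),Urocyon)))) (8 taxa).
The MRCA of Vespa and Gallus is the root, subtending the entire tree (26 taxa).
The first is nested inside the second, so Vespa shares a more recent common ancestor with Triticum.

Triticum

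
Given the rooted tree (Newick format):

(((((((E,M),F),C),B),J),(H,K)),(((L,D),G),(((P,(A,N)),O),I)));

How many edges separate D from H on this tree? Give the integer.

7

The MRCA of D and H is the root of the tree.
From D up to that node: 4 branches. From H up to the same node: 3 branches. Total: 4 + 3 = 7.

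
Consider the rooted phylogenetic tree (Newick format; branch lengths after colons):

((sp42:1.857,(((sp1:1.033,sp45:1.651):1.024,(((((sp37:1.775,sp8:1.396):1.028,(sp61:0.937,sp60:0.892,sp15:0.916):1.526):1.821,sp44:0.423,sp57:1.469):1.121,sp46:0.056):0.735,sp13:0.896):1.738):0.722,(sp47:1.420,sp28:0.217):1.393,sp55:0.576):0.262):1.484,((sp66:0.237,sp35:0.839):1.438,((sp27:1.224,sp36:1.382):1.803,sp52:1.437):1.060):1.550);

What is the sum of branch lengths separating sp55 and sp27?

The path runs sp55 → … → MRCA → … → sp27; the MRCA is the root of the tree.
Branch lengths along that path: 0.576 + 0.262 + 1.484 + 1.550 + 1.060 + 1.803 + 1.224 = 7.959.

7.959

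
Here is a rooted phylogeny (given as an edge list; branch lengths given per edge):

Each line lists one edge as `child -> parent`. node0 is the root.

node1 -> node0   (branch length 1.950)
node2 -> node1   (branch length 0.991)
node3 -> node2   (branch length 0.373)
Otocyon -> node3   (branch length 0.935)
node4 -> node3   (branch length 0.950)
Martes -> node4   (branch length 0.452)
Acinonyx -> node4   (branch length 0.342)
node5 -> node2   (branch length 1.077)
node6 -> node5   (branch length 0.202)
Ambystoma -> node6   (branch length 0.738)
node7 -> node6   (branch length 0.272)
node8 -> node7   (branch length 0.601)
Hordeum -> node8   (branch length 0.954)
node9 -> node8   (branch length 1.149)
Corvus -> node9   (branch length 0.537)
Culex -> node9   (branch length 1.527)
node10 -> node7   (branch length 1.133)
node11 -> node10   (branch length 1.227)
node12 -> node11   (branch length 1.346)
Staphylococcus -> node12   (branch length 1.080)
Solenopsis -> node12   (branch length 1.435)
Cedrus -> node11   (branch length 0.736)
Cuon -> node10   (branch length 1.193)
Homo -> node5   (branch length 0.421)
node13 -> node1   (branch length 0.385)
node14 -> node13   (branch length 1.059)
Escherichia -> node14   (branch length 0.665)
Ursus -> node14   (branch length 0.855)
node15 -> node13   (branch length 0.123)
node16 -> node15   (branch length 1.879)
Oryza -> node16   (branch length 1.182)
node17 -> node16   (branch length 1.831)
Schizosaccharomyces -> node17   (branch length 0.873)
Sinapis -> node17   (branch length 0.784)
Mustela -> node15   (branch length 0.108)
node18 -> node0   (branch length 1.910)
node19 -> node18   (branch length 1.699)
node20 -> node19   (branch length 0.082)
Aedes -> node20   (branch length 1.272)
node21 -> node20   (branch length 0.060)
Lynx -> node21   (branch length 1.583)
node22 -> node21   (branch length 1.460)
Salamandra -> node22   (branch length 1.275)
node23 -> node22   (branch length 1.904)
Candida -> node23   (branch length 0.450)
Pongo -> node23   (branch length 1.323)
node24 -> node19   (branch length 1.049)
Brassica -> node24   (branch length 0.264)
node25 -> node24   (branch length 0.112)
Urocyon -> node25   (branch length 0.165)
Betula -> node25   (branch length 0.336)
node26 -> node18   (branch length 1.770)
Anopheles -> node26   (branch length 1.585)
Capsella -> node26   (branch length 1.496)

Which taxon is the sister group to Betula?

Urocyon

Betula attaches to the tree at the node subtending (Urocyon,Betula).
The other lineage descending from that same node — the sister group — is the single tip Urocyon.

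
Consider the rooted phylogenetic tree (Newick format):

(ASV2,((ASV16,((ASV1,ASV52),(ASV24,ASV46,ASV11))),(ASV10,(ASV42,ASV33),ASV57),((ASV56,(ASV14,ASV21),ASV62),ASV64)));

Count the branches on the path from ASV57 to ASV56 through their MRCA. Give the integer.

5

The MRCA of ASV57 and ASV56 is the node subtending ((ASV16,((ASV1,ASV52),(ASV24,ASV46,ASV11))),(ASV10,(ASV42,ASV33),ASV57),((ASV56,(ASV14,ASV21),ASV62),ASV64)).
From ASV57 up to that node: 2 branches. From ASV56 up to the same node: 3 branches. Total: 2 + 3 = 5.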